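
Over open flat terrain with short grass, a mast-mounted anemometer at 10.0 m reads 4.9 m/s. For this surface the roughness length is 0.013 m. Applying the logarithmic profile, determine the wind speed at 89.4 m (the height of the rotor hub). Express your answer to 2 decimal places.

6.52 m/s

Log law: V(z) ∝ ln(z/z₀), so V₂/V₁ = ln(z₂/z₀) / ln(z₁/z₀).
ln(89.4/0.013) = 8.8359, ln(10.0/0.013) = 6.6454
V₂ = 4.9 × 8.8359/6.6454 = 4.9 × 1.3296 = 6.5152 m/s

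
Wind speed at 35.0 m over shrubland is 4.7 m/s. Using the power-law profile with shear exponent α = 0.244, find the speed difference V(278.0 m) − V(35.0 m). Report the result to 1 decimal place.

3.1 m/s

Power law: V₂ = V₁ · (z₂/z₁)^α = 4.7 × (7.9429)^0.244 = 7.7928 m/s
ΔV = 7.7928 − 4.7 = 3.0928 m/s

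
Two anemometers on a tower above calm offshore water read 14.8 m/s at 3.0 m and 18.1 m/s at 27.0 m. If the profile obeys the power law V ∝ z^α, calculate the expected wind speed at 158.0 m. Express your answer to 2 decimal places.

21.28 m/s

First find α: α = ln(V₂/V₁)/ln(z₂/z₁) = ln(18.1/14.8)/ln(27.0/3.0) = 0.20128/2.19722 = 0.0916
Extrapolate from 27.0 m to 158.0 m: V₃ = 18.1 × (158.0/27.0)^0.0916 = 18.1 × 1.1757 = 21.2799 m/s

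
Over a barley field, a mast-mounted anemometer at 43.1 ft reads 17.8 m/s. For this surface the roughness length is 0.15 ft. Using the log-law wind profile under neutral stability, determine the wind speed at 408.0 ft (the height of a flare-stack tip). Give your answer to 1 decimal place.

Log law: V(z) ∝ ln(z/z₀), so V₂/V₁ = ln(z₂/z₀) / ln(z₁/z₀).
ln(408.0/0.15) = 7.9084, ln(43.1/0.15) = 5.6606
V₂ = 17.8 × 7.9084/5.6606 = 17.8 × 1.3971 = 24.8681 m/s

24.9 m/s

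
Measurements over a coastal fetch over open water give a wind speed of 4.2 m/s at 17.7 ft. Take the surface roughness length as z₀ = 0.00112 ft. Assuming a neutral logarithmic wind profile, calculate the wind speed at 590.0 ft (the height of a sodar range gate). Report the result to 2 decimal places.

5.72 m/s

Log law: V(z) ∝ ln(z/z₀), so V₂/V₁ = ln(z₂/z₀) / ln(z₁/z₀).
ln(590.0/0.00112) = 13.1745, ln(17.7/0.00112) = 9.6680
V₂ = 4.2 × 13.1745/9.6680 = 4.2 × 1.3627 = 5.7233 m/s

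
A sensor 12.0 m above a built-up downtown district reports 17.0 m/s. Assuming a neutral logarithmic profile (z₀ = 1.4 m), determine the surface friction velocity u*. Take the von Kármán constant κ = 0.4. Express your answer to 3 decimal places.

u* ≈ 3.165 m/s

Log law: V(z) = (u*/κ) · ln(z/z₀) ⇒ u* = κ · V / ln(z/z₀)
u* = 0.4 × 17.0 / ln(12.0/1.4) = 0.4 × 17.0 / 2.1484
   = 6.8000 / 2.1484 = 3.1651 m/s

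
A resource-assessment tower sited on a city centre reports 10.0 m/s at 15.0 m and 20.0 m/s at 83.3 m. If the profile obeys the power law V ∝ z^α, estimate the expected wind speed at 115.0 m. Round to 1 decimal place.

First find α: α = ln(V₂/V₁)/ln(z₂/z₁) = ln(20.0/10.0)/ln(83.3/15.0) = 0.69315/1.71440 = 0.4043
Extrapolate from 83.3 m to 115.0 m: V₃ = 20.0 × (115.0/83.3)^0.4043 = 20.0 × 1.1393 = 22.7853 m/s

22.8 m/s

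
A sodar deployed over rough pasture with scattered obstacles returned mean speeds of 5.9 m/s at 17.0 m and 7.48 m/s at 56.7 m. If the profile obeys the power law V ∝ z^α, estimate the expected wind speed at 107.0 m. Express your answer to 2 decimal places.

8.48 m/s

First find α: α = ln(V₂/V₁)/ln(z₂/z₁) = ln(7.48/5.9)/ln(56.7/17.0) = 0.23728/1.20456 = 0.1970
Extrapolate from 56.7 m to 107.0 m: V₃ = 7.48 × (107.0/56.7)^0.1970 = 7.48 × 1.1333 = 8.4768 m/s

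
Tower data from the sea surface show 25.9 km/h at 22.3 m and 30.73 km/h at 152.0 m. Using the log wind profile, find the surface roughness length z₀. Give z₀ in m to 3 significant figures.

Log law: V(z) ∝ ln(z/z₀). With r = V₁/V₂ = 25.9/30.73 = 0.84282,
r · ln(z₂/z₀) = ln(z₁/z₀) ⇒ ln z₀ = (ln z₁ − r·ln z₂)/(1 − r)
ln z₀ = (3.10459 − 0.84282×5.02388) / 0.15718 = -7.1873
z₀ = exp(-7.1873) = 0.0007561 m

z₀ ≈ 0.000756 m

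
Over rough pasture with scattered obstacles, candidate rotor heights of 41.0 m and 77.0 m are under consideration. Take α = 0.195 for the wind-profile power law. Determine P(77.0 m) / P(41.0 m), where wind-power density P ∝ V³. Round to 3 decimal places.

Speed ratio: V_B/V_A = (z_B/z_A)^α = (77.0/41.0)^0.195 = (1.8780)^0.195 = 1.13077
Power-density ratio: P_B/P_A = (V_B/V_A)³ = (1.13077)³ = 1.44583

1.446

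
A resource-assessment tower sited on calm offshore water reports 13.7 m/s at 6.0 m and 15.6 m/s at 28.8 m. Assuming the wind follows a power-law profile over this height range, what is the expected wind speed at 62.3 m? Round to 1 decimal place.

First find α: α = ln(V₂/V₁)/ln(z₂/z₁) = ln(15.6/13.7)/ln(28.8/6.0) = 0.12988/1.56862 = 0.0828
Extrapolate from 28.8 m to 62.3 m: V₃ = 15.6 × (62.3/28.8)^0.0828 = 15.6 × 1.0660 = 16.6291 m/s

16.6 m/s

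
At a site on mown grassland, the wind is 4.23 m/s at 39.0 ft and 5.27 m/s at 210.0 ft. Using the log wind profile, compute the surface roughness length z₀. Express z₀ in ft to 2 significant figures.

z₀ ≈ 0.041 ft

Log law: V(z) ∝ ln(z/z₀). With r = V₁/V₂ = 4.23/5.27 = 0.80266,
r · ln(z₂/z₀) = ln(z₁/z₀) ⇒ ln z₀ = (ln z₁ − r·ln z₂)/(1 − r)
ln z₀ = (3.66356 − 0.80266×5.34711) / 0.19734 = -3.1839
z₀ = exp(-3.1839) = 0.04142 ft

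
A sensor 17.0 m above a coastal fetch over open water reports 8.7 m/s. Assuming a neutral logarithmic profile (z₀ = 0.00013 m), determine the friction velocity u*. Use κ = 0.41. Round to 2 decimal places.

u* ≈ 0.30 m/s

Log law: V(z) = (u*/κ) · ln(z/z₀) ⇒ u* = κ · V / ln(z/z₀)
u* = 0.41 × 8.7 / ln(17.0/0.00013) = 0.41 × 8.7 / 11.7812
   = 3.5670 / 11.7812 = 0.3028 m/s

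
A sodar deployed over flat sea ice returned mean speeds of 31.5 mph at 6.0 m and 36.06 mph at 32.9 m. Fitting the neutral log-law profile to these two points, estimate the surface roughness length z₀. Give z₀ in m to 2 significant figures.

Log law: V(z) ∝ ln(z/z₀). With r = V₁/V₂ = 31.5/36.06 = 0.87354,
r · ln(z₂/z₀) = ln(z₁/z₀) ⇒ ln z₀ = (ln z₁ − r·ln z₂)/(1 − r)
ln z₀ = (1.79176 − 0.87354×3.49347) / 0.12646 = -9.9635
z₀ = exp(-9.9635) = 0.00004709 m

z₀ ≈ 0.000047 m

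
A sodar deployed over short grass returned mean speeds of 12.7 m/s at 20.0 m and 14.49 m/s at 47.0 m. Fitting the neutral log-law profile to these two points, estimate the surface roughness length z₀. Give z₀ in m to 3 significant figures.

z₀ ≈ 0.0466 m

Log law: V(z) ∝ ln(z/z₀). With r = V₁/V₂ = 12.7/14.49 = 0.87647,
r · ln(z₂/z₀) = ln(z₁/z₀) ⇒ ln z₀ = (ln z₁ − r·ln z₂)/(1 − r)
ln z₀ = (2.99573 − 0.87647×3.85015) / 0.12353 = -3.0663
z₀ = exp(-3.0663) = 0.04659 m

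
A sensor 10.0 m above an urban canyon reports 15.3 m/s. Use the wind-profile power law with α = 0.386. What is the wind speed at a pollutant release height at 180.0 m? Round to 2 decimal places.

Power-law profile: V₂ = V₁ · (z₂/z₁)^α
V₂ = 15.3 × (180.0/10.0)^0.386 = 15.3 × (18.0000)^0.386
    = 15.3 × 3.0517 = 46.6903 m/s

46.69 m/s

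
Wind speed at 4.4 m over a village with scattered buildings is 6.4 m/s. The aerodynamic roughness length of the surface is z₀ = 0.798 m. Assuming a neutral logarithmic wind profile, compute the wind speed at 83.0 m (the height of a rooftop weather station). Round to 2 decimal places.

17.41 m/s

Log law: V(z) ∝ ln(z/z₀), so V₂/V₁ = ln(z₂/z₀) / ln(z₁/z₀).
ln(83.0/0.798) = 4.6445, ln(4.4/0.798) = 1.7073
V₂ = 6.4 × 4.6445/1.7073 = 6.4 × 2.7204 = 17.4109 m/s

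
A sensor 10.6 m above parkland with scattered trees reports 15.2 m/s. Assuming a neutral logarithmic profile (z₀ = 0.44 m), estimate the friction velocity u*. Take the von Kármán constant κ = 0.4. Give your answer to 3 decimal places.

Log law: V(z) = (u*/κ) · ln(z/z₀) ⇒ u* = κ · V / ln(z/z₀)
u* = 0.4 × 15.2 / ln(10.6/0.44) = 0.4 × 15.2 / 3.1818
   = 6.0800 / 3.1818 = 1.9108 m/s

u* ≈ 1.911 m/s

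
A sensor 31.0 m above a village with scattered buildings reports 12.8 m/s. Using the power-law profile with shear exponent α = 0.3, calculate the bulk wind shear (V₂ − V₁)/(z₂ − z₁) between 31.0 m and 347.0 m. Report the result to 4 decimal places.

0.0431 m/s/m

Power law: V₂ = V₁ · (z₂/z₁)^α = 12.8 × (11.1935)^0.3 = 26.4180 m/s
ΔV/Δz = (26.4180 − 12.8)/(347.0 − 31.0) = 13.6180/316.0000 = 0.04310 m/s/m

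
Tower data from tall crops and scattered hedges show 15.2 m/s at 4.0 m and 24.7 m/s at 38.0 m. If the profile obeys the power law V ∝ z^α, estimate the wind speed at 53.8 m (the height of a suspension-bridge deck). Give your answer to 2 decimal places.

26.62 m/s

First find α: α = ln(V₂/V₁)/ln(z₂/z₁) = ln(24.7/15.2)/ln(38.0/4.0) = 0.48551/2.25129 = 0.2157
Extrapolate from 38.0 m to 53.8 m: V₃ = 24.7 × (53.8/38.0)^0.2157 = 24.7 × 1.0779 = 26.6232 m/s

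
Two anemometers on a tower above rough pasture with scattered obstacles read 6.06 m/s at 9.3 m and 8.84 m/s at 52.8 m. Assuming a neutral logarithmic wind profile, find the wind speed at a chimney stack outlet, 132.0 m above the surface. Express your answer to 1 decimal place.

Log law: V ∝ ln(z/z₀). From the pair, with r = V₁/V₂ = 0.68552,
ln z₀ = (ln z₁ − r·ln z₂)/(1 − r) = (2.2300 − 0.68552×3.9665)/0.31448 = -1.5553 → z₀ = 0.2111 m
V₃ = V₁ · ln(z₃/z₀)/ln(z₁/z₀) = 6.06 × 6.4381/3.7853 = 10.3069 m/s

10.3 m/s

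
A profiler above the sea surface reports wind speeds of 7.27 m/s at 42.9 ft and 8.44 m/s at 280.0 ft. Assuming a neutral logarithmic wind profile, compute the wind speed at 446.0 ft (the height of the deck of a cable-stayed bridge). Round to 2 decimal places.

8.73 m/s

Log law: V ∝ ln(z/z₀). From the pair, with r = V₁/V₂ = 0.86137,
ln z₀ = (ln z₁ − r·ln z₂)/(1 − r) = (3.7589 − 0.86137×5.6348)/0.13863 = -7.8975 → z₀ = 0.0003717 ft
V₃ = V₁ · ln(z₃/z₀)/ln(z₁/z₀) = 7.27 × 13.9978/11.6563 = 8.7303 m/s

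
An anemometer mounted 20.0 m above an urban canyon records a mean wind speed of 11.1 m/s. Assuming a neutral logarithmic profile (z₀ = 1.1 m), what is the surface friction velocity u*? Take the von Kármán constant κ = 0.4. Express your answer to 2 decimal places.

u* ≈ 1.53 m/s

Log law: V(z) = (u*/κ) · ln(z/z₀) ⇒ u* = κ · V / ln(z/z₀)
u* = 0.4 × 11.1 / ln(20.0/1.1) = 0.4 × 11.1 / 2.9004
   = 4.4400 / 2.9004 = 1.5308 m/s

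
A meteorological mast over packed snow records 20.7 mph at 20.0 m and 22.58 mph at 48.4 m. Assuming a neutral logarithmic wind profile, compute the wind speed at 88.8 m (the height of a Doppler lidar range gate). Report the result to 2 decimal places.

Log law: V ∝ ln(z/z₀). From the pair, with r = V₁/V₂ = 0.91674,
ln z₀ = (ln z₁ − r·ln z₂)/(1 − r) = (2.9957 − 0.91674×3.8795)/0.08326 = -6.7351 → z₀ = 0.001188 m
V₃ = V₁ · ln(z₃/z₀)/ln(z₁/z₀) = 20.7 × 11.2215/9.7308 = 23.8710 mph

23.87 mph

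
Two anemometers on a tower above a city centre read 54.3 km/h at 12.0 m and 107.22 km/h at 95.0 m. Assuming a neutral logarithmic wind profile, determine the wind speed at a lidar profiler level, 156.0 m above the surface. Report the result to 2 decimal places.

Log law: V ∝ ln(z/z₀). From the pair, with r = V₁/V₂ = 0.50644,
ln z₀ = (ln z₁ − r·ln z₂)/(1 − r) = (2.4849 − 0.50644×4.5539)/0.49356 = 0.3620 → z₀ = 1.436 m
V₃ = V₁ · ln(z₃/z₀)/ln(z₁/z₀) = 54.3 × 4.6879/2.1229 = 119.9061 km/h

119.91 km/h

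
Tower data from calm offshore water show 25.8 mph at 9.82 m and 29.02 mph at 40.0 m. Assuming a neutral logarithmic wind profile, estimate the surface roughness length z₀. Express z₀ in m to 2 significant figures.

Log law: V(z) ∝ ln(z/z₀). With r = V₁/V₂ = 25.8/29.02 = 0.88904,
r · ln(z₂/z₀) = ln(z₁/z₀) ⇒ ln z₀ = (ln z₁ − r·ln z₂)/(1 − r)
ln z₀ = (2.28442 − 0.88904×3.68888) / 0.11096 = -8.9687
z₀ = exp(-8.9687) = 0.0001273 m

z₀ ≈ 0.00013 m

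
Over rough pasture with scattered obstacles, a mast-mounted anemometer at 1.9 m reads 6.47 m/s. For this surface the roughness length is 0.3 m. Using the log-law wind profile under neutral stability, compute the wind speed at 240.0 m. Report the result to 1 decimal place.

Log law: V(z) ∝ ln(z/z₀), so V₂/V₁ = ln(z₂/z₀) / ln(z₁/z₀).
ln(240.0/0.3) = 6.6846, ln(1.9/0.3) = 1.8458
V₂ = 6.47 × 6.6846/1.8458 = 6.47 × 3.6215 = 23.4309 m/s

23.4 m/s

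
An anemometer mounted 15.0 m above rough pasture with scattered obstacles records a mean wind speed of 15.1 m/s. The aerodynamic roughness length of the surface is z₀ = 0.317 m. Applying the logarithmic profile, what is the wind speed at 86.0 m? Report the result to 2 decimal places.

Log law: V(z) ∝ ln(z/z₀), so V₂/V₁ = ln(z₂/z₀) / ln(z₁/z₀).
ln(86.0/0.317) = 5.6032, ln(15.0/0.317) = 3.8569
V₂ = 15.1 × 5.6032/3.8569 = 15.1 × 1.4528 = 21.9369 m/s

21.94 m/s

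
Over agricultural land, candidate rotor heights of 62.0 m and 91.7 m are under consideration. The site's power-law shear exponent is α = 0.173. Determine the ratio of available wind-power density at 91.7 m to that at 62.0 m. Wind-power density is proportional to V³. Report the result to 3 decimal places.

1.225

Speed ratio: V_B/V_A = (z_B/z_A)^α = (91.7/62.0)^0.173 = (1.4790)^0.173 = 1.07006
Power-density ratio: P_B/P_A = (V_B/V_A)³ = (1.07006)³ = 1.22523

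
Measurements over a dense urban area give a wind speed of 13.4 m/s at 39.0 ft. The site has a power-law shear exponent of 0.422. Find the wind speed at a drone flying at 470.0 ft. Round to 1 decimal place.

38.3 m/s

Power-law profile: V₂ = V₁ · (z₂/z₁)^α
V₂ = 13.4 × (470.0/39.0)^0.422 = 13.4 × (12.0513)^0.422
    = 13.4 × 2.8589 = 38.3090 m/s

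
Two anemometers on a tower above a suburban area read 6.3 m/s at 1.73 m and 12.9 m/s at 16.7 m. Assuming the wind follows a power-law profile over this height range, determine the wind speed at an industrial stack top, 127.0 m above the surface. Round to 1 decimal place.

24.5 m/s

First find α: α = ln(V₂/V₁)/ln(z₂/z₁) = ln(12.9/6.3)/ln(16.7/1.73) = 0.71668/2.26729 = 0.3161
Extrapolate from 16.7 m to 127.0 m: V₃ = 12.9 × (127.0/16.7)^0.3161 = 12.9 × 1.8989 = 24.4961 m/s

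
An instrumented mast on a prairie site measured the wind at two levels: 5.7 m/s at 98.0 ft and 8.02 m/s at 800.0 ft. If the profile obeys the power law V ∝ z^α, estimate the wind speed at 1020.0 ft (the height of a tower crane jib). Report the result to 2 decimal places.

First find α: α = ln(V₂/V₁)/ln(z₂/z₁) = ln(8.02/5.7)/ln(800.0/98.0) = 0.34147/2.09964 = 0.1626
Extrapolate from 800.0 ft to 1020.0 ft: V₃ = 8.02 × (1020.0/800.0)^0.1626 = 8.02 × 1.0403 = 8.3432 m/s

8.34 m/s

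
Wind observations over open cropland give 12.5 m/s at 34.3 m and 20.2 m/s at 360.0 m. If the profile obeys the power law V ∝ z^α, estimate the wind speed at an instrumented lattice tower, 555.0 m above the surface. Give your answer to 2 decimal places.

22.07 m/s

First find α: α = ln(V₂/V₁)/ln(z₂/z₁) = ln(20.2/12.5)/ln(360.0/34.3) = 0.47995/2.35096 = 0.2042
Extrapolate from 360.0 m to 555.0 m: V₃ = 20.2 × (555.0/360.0)^0.2042 = 20.2 × 1.0924 = 22.0663 m/s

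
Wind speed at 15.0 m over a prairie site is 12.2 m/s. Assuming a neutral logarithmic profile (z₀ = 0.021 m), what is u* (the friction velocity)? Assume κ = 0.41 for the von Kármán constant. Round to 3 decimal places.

u* ≈ 0.761 m/s

Log law: V(z) = (u*/κ) · ln(z/z₀) ⇒ u* = κ · V / ln(z/z₀)
u* = 0.41 × 12.2 / ln(15.0/0.021) = 0.41 × 12.2 / 6.5713
   = 5.0020 / 6.5713 = 0.7612 m/s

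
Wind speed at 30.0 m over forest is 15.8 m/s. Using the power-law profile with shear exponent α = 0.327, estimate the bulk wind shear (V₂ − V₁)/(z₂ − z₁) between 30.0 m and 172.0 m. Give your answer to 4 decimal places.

Power law: V₂ = V₁ · (z₂/z₁)^α = 15.8 × (5.7333)^0.327 = 27.9677 m/s
ΔV/Δz = (27.9677 − 15.8)/(172.0 − 30.0) = 12.1677/142.0000 = 0.08569 m/s/m

0.0857 m/s/m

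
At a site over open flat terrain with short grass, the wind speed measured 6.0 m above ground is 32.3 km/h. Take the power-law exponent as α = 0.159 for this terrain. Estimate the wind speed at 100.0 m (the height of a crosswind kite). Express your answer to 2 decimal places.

50.52 km/h

Power-law profile: V₂ = V₁ · (z₂/z₁)^α
V₂ = 32.3 × (100.0/6.0)^0.159 = 32.3 × (16.6667)^0.159
    = 32.3 × 1.5641 = 50.5215 km/h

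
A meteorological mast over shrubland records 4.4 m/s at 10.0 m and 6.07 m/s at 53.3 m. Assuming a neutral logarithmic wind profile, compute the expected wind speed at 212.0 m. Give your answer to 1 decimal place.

7.4 m/s

Log law: V ∝ ln(z/z₀). From the pair, with r = V₁/V₂ = 0.72488,
ln z₀ = (ln z₁ − r·ln z₂)/(1 − r) = (2.3026 − 0.72488×3.9759)/0.27512 = -2.1062 → z₀ = 0.1217 m
V₃ = V₁ · ln(z₃/z₀)/ln(z₁/z₀) = 4.4 × 7.4628/4.4088 = 7.4479 m/s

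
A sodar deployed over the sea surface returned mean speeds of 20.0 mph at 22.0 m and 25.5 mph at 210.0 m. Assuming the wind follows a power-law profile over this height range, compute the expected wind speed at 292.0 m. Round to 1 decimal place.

26.4 mph

First find α: α = ln(V₂/V₁)/ln(z₂/z₁) = ln(25.5/20.0)/ln(210.0/22.0) = 0.24295/2.25607 = 0.1077
Extrapolate from 210.0 m to 292.0 m: V₃ = 25.5 × (292.0/210.0)^0.1077 = 25.5 × 1.0361 = 26.4215 mph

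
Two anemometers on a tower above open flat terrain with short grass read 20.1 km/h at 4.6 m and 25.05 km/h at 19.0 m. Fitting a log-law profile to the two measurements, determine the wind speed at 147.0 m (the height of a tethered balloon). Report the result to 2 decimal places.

32.19 km/h

Log law: V ∝ ln(z/z₀). From the pair, with r = V₁/V₂ = 0.80240,
ln z₀ = (ln z₁ − r·ln z₂)/(1 − r) = (1.5261 − 0.80240×2.9444)/0.19760 = -4.2334 → z₀ = 0.01450 m
V₃ = V₁ · ln(z₃/z₀)/ln(z₁/z₀) = 20.1 × 9.2239/5.7595 = 32.1903 km/h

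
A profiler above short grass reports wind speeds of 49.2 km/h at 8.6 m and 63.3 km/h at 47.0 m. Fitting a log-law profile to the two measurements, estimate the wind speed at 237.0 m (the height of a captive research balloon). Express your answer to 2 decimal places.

Log law: V ∝ ln(z/z₀). From the pair, with r = V₁/V₂ = 0.77725,
ln z₀ = (ln z₁ − r·ln z₂)/(1 − r) = (2.1518 − 0.77725×3.8501)/0.22275 = -3.7745 → z₀ = 0.02295 m
V₃ = V₁ · ln(z₃/z₀)/ln(z₁/z₀) = 49.2 × 9.2426/5.9263 = 76.7319 km/h

76.73 km/h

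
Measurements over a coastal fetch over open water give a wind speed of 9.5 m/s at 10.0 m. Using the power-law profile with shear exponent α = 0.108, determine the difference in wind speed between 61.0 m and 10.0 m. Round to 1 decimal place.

Power law: V₂ = V₁ · (z₂/z₁)^α = 9.5 × (6.1000)^0.108 = 11.5489 m/s
ΔV = 11.5489 − 9.5 = 2.0489 m/s

2.0 m/s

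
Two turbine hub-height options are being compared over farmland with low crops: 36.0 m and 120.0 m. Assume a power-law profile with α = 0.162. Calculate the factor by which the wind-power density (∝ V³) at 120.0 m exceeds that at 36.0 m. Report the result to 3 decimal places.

Speed ratio: V_B/V_A = (z_B/z_A)^α = (120.0/36.0)^0.162 = (3.3333)^0.162 = 1.21536
Power-density ratio: P_B/P_A = (V_B/V_A)³ = (1.21536)³ = 1.79523

1.795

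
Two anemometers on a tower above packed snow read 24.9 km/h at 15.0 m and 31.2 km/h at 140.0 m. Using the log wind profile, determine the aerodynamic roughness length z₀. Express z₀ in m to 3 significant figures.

z₀ ≈ 0.00220 m

Log law: V(z) ∝ ln(z/z₀). With r = V₁/V₂ = 24.9/31.2 = 0.79808,
r · ln(z₂/z₀) = ln(z₁/z₀) ⇒ ln z₀ = (ln z₁ − r·ln z₂)/(1 − r)
ln z₀ = (2.70805 − 0.79808×4.94164) / 0.20192 = -6.1200
z₀ = exp(-6.1200) = 0.002199 m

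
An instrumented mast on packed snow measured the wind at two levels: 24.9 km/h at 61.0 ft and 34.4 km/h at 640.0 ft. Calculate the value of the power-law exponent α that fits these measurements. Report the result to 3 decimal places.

Power law: V₂/V₁ = (z₂/z₁)^α ⇒ α = ln(V₂/V₁) / ln(z₂/z₁)
α = ln(34.4/24.9) / ln(640.0/61.0) = ln(1.3815) / ln(10.4918)
  = 0.32319 / 2.35059 = 0.13749

α ≈ 0.137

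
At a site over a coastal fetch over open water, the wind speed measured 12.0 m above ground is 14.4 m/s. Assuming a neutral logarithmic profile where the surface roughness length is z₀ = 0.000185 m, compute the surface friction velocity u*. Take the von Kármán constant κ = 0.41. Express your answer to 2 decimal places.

Log law: V(z) = (u*/κ) · ln(z/z₀) ⇒ u* = κ · V / ln(z/z₀)
u* = 0.41 × 14.4 / ln(12.0/0.000185) = 0.41 × 14.4 / 11.0801
   = 5.9040 / 11.0801 = 0.5328 m/s

u* ≈ 0.53 m/s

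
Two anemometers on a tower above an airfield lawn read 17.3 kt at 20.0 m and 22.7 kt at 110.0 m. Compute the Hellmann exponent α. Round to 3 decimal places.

α ≈ 0.159

Power law: V₂/V₁ = (z₂/z₁)^α ⇒ α = ln(V₂/V₁) / ln(z₂/z₁)
α = ln(22.7/17.3) / ln(110.0/20.0) = ln(1.3121) / ln(5.5000)
  = 0.27166 / 1.70475 = 0.15935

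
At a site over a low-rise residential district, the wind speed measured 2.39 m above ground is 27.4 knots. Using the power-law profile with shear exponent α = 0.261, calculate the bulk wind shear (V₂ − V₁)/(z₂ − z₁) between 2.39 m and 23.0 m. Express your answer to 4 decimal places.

Power law: V₂ = V₁ · (z₂/z₁)^α = 27.4 × (9.6234)^0.261 = 49.4766 knots
ΔV/Δz = (49.4766 − 27.4)/(23.0 − 2.39) = 22.0766/20.6100 = 1.07116 knots/m

1.0712 knots/m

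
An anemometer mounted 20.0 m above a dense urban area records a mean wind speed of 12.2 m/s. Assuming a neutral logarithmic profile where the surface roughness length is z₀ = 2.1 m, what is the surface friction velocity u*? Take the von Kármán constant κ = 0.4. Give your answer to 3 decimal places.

Log law: V(z) = (u*/κ) · ln(z/z₀) ⇒ u* = κ · V / ln(z/z₀)
u* = 0.4 × 12.2 / ln(20.0/2.1) = 0.4 × 12.2 / 2.2538
   = 4.8800 / 2.2538 = 2.1652 m/s

u* ≈ 2.165 m/s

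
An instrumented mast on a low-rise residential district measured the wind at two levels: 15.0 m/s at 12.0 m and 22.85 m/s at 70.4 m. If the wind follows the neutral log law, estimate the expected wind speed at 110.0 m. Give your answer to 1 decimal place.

24.8 m/s

Log law: V ∝ ln(z/z₀). From the pair, with r = V₁/V₂ = 0.65646,
ln z₀ = (ln z₁ − r·ln z₂)/(1 − r) = (2.4849 − 0.65646×4.2542)/0.34354 = -0.8959 → z₀ = 0.4082 m
V₃ = V₁ · ln(z₃/z₀)/ln(z₁/z₀) = 15.0 × 5.5964/3.3808 = 24.8301 m/s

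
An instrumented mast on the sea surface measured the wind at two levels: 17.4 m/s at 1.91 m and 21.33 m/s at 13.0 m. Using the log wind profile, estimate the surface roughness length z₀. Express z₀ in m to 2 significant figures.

Log law: V(z) ∝ ln(z/z₀). With r = V₁/V₂ = 17.4/21.33 = 0.81575,
r · ln(z₂/z₀) = ln(z₁/z₀) ⇒ ln z₀ = (ln z₁ − r·ln z₂)/(1 − r)
ln z₀ = (0.64710 − 0.81575×2.56495) / 0.18425 = -7.8441
z₀ = exp(-7.8441) = 0.0003920 m

z₀ ≈ 0.00039 m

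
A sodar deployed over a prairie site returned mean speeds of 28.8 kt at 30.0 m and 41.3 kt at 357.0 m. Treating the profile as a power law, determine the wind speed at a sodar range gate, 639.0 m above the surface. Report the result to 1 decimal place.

First find α: α = ln(V₂/V₁)/ln(z₂/z₁) = ln(41.3/28.8)/ln(357.0/30.0) = 0.36049/2.47654 = 0.1456
Extrapolate from 357.0 m to 639.0 m: V₃ = 41.3 × (639.0/357.0)^0.1456 = 41.3 × 1.0884 = 44.9524 kt

45.0 kt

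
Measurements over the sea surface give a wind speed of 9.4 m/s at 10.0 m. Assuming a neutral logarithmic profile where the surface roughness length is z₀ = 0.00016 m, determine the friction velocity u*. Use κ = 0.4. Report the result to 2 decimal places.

Log law: V(z) = (u*/κ) · ln(z/z₀) ⇒ u* = κ · V / ln(z/z₀)
u* = 0.4 × 9.4 / ln(10.0/0.00016) = 0.4 × 9.4 / 11.0429
   = 3.7600 / 11.0429 = 0.3405 m/s

u* ≈ 0.34 m/s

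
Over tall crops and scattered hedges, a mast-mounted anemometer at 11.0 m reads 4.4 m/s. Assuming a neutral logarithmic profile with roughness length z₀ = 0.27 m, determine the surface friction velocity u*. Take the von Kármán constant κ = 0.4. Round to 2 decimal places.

Log law: V(z) = (u*/κ) · ln(z/z₀) ⇒ u* = κ · V / ln(z/z₀)
u* = 0.4 × 4.4 / ln(11.0/0.27) = 0.4 × 4.4 / 3.7072
   = 1.7600 / 3.7072 = 0.4747 m/s

u* ≈ 0.47 m/s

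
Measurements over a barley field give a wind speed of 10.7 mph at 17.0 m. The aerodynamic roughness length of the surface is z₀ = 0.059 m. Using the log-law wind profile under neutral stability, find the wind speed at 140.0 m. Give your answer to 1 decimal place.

Log law: V(z) ∝ ln(z/z₀), so V₂/V₁ = ln(z₂/z₀) / ln(z₁/z₀).
ln(140.0/0.059) = 7.7719, ln(17.0/0.059) = 5.6634
V₂ = 10.7 × 7.7719/5.6634 = 10.7 × 1.3723 = 14.6835 mph

14.7 mph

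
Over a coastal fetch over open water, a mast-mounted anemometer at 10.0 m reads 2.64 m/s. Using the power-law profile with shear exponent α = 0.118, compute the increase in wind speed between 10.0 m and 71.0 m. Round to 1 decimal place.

Power law: V₂ = V₁ · (z₂/z₁)^α = 2.64 × (7.1000)^0.118 = 3.3270 m/s
ΔV = 3.3270 − 2.64 = 0.6870 m/s

0.7 m/s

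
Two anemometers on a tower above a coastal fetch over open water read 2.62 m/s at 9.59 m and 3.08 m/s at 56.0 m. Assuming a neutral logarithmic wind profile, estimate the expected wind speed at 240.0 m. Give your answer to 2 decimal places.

Log law: V ∝ ln(z/z₀). From the pair, with r = V₁/V₂ = 0.85065,
ln z₀ = (ln z₁ − r·ln z₂)/(1 − r) = (2.2607 − 0.85065×4.0254)/0.14935 = -7.7900 → z₀ = 0.0004139 m
V₃ = V₁ · ln(z₃/z₀)/ln(z₁/z₀) = 2.62 × 13.2706/10.0507 = 3.4594 m/s

3.46 m/s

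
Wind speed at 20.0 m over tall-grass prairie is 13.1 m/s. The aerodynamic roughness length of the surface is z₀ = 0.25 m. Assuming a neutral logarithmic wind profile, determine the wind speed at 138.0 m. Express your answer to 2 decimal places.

18.87 m/s

Log law: V(z) ∝ ln(z/z₀), so V₂/V₁ = ln(z₂/z₀) / ln(z₁/z₀).
ln(138.0/0.25) = 6.3135, ln(20.0/0.25) = 4.3820
V₂ = 13.1 × 6.3135/4.3820 = 13.1 × 1.4408 = 18.8743 m/s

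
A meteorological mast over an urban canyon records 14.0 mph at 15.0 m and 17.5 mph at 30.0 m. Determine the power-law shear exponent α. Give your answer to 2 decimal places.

α ≈ 0.32

Power law: V₂/V₁ = (z₂/z₁)^α ⇒ α = ln(V₂/V₁) / ln(z₂/z₁)
α = ln(17.5/14.0) / ln(30.0/15.0) = ln(1.2500) / ln(2.0000)
  = 0.22314 / 0.69315 = 0.32193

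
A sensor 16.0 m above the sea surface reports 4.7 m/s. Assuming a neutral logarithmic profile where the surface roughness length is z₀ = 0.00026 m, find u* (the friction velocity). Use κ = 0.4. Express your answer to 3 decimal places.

u* ≈ 0.170 m/s

Log law: V(z) = (u*/κ) · ln(z/z₀) ⇒ u* = κ · V / ln(z/z₀)
u* = 0.4 × 4.7 / ln(16.0/0.00026) = 0.4 × 4.7 / 11.0274
   = 1.8800 / 11.0274 = 0.1705 m/s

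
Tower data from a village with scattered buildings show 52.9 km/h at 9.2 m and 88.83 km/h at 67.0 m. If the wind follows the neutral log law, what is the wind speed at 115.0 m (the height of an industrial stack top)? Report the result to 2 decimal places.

98.61 km/h

Log law: V ∝ ln(z/z₀). From the pair, with r = V₁/V₂ = 0.59552,
ln z₀ = (ln z₁ − r·ln z₂)/(1 − r) = (2.2192 − 0.59552×4.2047)/0.40448 = -0.7040 → z₀ = 0.4946 m
V₃ = V₁ · ln(z₃/z₀)/ln(z₁/z₀) = 52.9 × 5.4490/2.9233 = 98.6063 km/h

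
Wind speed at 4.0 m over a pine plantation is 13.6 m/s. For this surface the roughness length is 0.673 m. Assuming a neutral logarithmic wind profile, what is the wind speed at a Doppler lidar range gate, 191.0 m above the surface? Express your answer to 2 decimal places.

Log law: V(z) ∝ ln(z/z₀), so V₂/V₁ = ln(z₂/z₀) / ln(z₁/z₀).
ln(191.0/0.673) = 5.6483, ln(4.0/0.673) = 1.7823
V₂ = 13.6 × 5.6483/1.7823 = 13.6 × 3.1691 = 43.0996 m/s

43.10 m/s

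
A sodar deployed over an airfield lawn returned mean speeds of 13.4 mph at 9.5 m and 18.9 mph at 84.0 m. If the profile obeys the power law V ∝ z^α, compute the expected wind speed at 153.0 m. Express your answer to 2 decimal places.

20.78 mph

First find α: α = ln(V₂/V₁)/ln(z₂/z₁) = ln(18.9/13.4)/ln(84.0/9.5) = 0.34391/2.17953 = 0.1578
Extrapolate from 84.0 m to 153.0 m: V₃ = 18.9 × (153.0/84.0)^0.1578 = 18.9 × 1.0992 = 20.7755 mph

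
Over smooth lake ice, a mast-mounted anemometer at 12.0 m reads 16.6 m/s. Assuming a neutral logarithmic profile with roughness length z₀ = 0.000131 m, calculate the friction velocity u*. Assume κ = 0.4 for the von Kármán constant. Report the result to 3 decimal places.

u* ≈ 0.581 m/s

Log law: V(z) = (u*/κ) · ln(z/z₀) ⇒ u* = κ · V / ln(z/z₀)
u* = 0.4 × 16.6 / ln(12.0/0.000131) = 0.4 × 16.6 / 11.4252
   = 6.6400 / 11.4252 = 0.5812 m/s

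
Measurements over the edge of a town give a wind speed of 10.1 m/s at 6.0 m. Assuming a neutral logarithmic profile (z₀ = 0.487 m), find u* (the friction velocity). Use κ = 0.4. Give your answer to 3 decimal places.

Log law: V(z) = (u*/κ) · ln(z/z₀) ⇒ u* = κ · V / ln(z/z₀)
u* = 0.4 × 10.1 / ln(6.0/0.487) = 0.4 × 10.1 / 2.5113
   = 4.0400 / 2.5113 = 1.6088 m/s

u* ≈ 1.609 m/s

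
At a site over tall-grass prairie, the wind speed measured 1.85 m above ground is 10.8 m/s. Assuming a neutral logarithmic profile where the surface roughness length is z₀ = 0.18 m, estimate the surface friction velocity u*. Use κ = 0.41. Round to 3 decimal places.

u* ≈ 1.900 m/s

Log law: V(z) = (u*/κ) · ln(z/z₀) ⇒ u* = κ · V / ln(z/z₀)
u* = 0.41 × 10.8 / ln(1.85/0.18) = 0.41 × 10.8 / 2.3300
   = 4.4280 / 2.3300 = 1.9004 m/s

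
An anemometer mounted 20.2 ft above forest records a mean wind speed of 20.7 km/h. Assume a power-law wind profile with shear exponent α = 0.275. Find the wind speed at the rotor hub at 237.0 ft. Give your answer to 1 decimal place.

Power-law profile: V₂ = V₁ · (z₂/z₁)^α
V₂ = 20.7 × (237.0/20.2)^0.275 = 20.7 × (11.7327)^0.275
    = 20.7 × 1.9683 = 40.7431 km/h

40.7 km/h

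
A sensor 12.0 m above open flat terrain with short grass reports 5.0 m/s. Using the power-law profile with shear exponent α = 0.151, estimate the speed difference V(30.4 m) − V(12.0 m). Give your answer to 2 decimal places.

Power law: V₂ = V₁ · (z₂/z₁)^α = 5.0 × (2.5333)^0.151 = 5.7534 m/s
ΔV = 5.7534 − 5.0 = 0.7534 m/s

0.75 m/s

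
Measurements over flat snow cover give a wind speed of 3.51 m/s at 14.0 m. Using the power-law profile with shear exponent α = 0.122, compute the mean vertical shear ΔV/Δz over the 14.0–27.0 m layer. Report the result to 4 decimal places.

0.0225 m/s/m

Power law: V₂ = V₁ · (z₂/z₁)^α = 3.51 × (1.9286)^0.122 = 3.8028 m/s
ΔV/Δz = (3.8028 − 3.51)/(27.0 − 14.0) = 0.2928/13.0000 = 0.02252 m/s/m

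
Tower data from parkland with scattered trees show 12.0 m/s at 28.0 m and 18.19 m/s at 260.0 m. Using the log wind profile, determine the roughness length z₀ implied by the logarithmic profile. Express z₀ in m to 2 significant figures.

Log law: V(z) ∝ ln(z/z₀). With r = V₁/V₂ = 12.0/18.19 = 0.65970,
r · ln(z₂/z₀) = ln(z₁/z₀) ⇒ ln z₀ = (ln z₁ − r·ln z₂)/(1 − r)
ln z₀ = (3.33220 − 0.65970×5.56068) / 0.34030 = -0.9879
z₀ = exp(-0.9879) = 0.3723 m

z₀ ≈ 0.37 m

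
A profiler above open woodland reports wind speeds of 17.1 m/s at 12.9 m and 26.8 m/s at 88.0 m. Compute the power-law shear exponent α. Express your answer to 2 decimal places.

α ≈ 0.23

Power law: V₂/V₁ = (z₂/z₁)^α ⇒ α = ln(V₂/V₁) / ln(z₂/z₁)
α = ln(26.8/17.1) / ln(88.0/12.9) = ln(1.5673) / ln(6.8217)
  = 0.44932 / 1.92011 = 0.23401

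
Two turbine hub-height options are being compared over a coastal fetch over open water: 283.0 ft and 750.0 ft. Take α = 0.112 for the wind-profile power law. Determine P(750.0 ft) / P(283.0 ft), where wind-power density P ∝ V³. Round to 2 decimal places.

1.39

Speed ratio: V_B/V_A = (z_B/z_A)^α = (750.0/283.0)^0.112 = (2.6502)^0.112 = 1.11534
Power-density ratio: P_B/P_A = (V_B/V_A)³ = (1.11534)³ = 1.38746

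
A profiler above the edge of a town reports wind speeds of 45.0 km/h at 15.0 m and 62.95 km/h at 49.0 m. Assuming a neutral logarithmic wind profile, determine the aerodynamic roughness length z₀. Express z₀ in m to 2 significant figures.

Log law: V(z) ∝ ln(z/z₀). With r = V₁/V₂ = 45.0/62.95 = 0.71485,
r · ln(z₂/z₀) = ln(z₁/z₀) ⇒ ln z₀ = (ln z₁ − r·ln z₂)/(1 − r)
ln z₀ = (2.70805 − 0.71485×3.89182) / 0.28515 = -0.2596
z₀ = exp(-0.2596) = 0.7713 m

z₀ ≈ 0.77 m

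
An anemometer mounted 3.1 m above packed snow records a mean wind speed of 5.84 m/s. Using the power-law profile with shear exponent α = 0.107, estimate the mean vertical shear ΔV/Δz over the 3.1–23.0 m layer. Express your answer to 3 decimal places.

0.070 m/s/m

Power law: V₂ = V₁ · (z₂/z₁)^α = 5.84 × (7.4194)^0.107 = 7.2367 m/s
ΔV/Δz = (7.2367 − 5.84)/(23.0 − 3.1) = 1.3967/19.9000 = 0.07019 m/s/m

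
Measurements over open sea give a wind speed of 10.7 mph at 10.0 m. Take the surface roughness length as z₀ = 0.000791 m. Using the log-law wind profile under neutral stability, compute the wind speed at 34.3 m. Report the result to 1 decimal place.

Log law: V(z) ∝ ln(z/z₀), so V₂/V₁ = ln(z₂/z₀) / ln(z₁/z₀).
ln(34.3/0.000791) = 10.6774, ln(10.0/0.000791) = 9.4448
V₂ = 10.7 × 10.6774/9.4448 = 10.7 × 1.1305 = 12.0964 mph

12.1 mph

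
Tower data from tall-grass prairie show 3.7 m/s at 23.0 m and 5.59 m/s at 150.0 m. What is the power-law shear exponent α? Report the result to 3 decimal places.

Power law: V₂/V₁ = (z₂/z₁)^α ⇒ α = ln(V₂/V₁) / ln(z₂/z₁)
α = ln(5.59/3.7) / ln(150.0/23.0) = ln(1.5108) / ln(6.5217)
  = 0.41265 / 1.87514 = 0.22006

α ≈ 0.220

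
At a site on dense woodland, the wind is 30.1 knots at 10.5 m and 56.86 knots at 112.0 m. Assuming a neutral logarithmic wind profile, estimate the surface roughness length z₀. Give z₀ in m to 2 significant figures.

Log law: V(z) ∝ ln(z/z₀). With r = V₁/V₂ = 30.1/56.86 = 0.52937,
r · ln(z₂/z₀) = ln(z₁/z₀) ⇒ ln z₀ = (ln z₁ − r·ln z₂)/(1 − r)
ln z₀ = (2.35138 − 0.52937×4.71850) / 0.47063 = -0.3112
z₀ = exp(-0.3112) = 0.7326 m

z₀ ≈ 0.73 m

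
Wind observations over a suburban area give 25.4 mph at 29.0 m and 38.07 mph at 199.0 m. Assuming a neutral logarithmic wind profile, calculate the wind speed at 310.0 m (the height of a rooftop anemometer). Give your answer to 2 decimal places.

Log law: V ∝ ln(z/z₀). From the pair, with r = V₁/V₂ = 0.66719,
ln z₀ = (ln z₁ − r·ln z₂)/(1 − r) = (3.3673 − 0.66719×5.2933)/0.33281 = -0.4938 → z₀ = 0.6103 m
V₃ = V₁ · ln(z₃/z₀)/ln(z₁/z₀) = 25.4 × 6.2304/3.8611 = 40.9860 mph

40.99 mph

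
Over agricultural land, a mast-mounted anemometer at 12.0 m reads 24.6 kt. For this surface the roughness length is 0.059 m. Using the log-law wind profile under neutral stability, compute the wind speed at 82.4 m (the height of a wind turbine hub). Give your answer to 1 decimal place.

33.5 kt

Log law: V(z) ∝ ln(z/z₀), so V₂/V₁ = ln(z₂/z₀) / ln(z₁/z₀).
ln(82.4/0.059) = 7.2418, ln(12.0/0.059) = 5.3151
V₂ = 24.6 × 7.2418/5.3151 = 24.6 × 1.3625 = 33.5173 kt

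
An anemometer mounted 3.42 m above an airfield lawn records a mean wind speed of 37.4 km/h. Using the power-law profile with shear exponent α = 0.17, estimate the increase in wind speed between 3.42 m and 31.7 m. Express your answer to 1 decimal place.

Power law: V₂ = V₁ · (z₂/z₁)^α = 37.4 × (9.2690)^0.17 = 54.6094 km/h
ΔV = 54.6094 − 37.4 = 17.2094 km/h

17.2 km/h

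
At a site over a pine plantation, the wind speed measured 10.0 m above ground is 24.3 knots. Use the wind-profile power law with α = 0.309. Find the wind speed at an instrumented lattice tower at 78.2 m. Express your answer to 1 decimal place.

45.9 knots

Power-law profile: V₂ = V₁ · (z₂/z₁)^α
V₂ = 24.3 × (78.2/10.0)^0.309 = 24.3 × (7.8200)^0.309
    = 24.3 × 1.8880 = 45.8783 knots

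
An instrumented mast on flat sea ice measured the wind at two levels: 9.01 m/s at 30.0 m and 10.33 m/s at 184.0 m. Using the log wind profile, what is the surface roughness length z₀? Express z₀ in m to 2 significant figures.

z₀ ≈ 0.00013 m

Log law: V(z) ∝ ln(z/z₀). With r = V₁/V₂ = 9.01/10.33 = 0.87222,
r · ln(z₂/z₀) = ln(z₁/z₀) ⇒ ln z₀ = (ln z₁ − r·ln z₂)/(1 − r)
ln z₀ = (3.40120 − 0.87222×5.21494) / 0.12778 = -8.9789
z₀ = exp(-8.9789) = 0.0001260 m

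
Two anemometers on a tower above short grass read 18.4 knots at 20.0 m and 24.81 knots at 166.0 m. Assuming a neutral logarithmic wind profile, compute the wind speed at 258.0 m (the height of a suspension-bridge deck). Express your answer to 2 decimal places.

26.15 knots

Log law: V ∝ ln(z/z₀). From the pair, with r = V₁/V₂ = 0.74164,
ln z₀ = (ln z₁ − r·ln z₂)/(1 − r) = (2.9957 − 0.74164×5.1120)/0.25836 = -3.0790 → z₀ = 0.04600 m
V₃ = V₁ · ln(z₃/z₀)/ln(z₁/z₀) = 18.4 × 8.6320/6.0747 = 26.1457 knots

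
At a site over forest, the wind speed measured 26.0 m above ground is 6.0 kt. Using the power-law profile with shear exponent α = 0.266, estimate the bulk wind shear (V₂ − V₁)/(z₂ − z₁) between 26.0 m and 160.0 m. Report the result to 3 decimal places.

Power law: V₂ = V₁ · (z₂/z₁)^α = 6.0 × (6.1538)^0.266 = 9.7289 kt
ΔV/Δz = (9.7289 − 6.0)/(160.0 − 26.0) = 3.7289/134.0000 = 0.02783 kt/m

0.028 kt/m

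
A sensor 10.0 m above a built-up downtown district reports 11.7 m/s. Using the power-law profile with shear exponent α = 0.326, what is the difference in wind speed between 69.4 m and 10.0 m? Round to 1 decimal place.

10.3 m/s

Power law: V₂ = V₁ · (z₂/z₁)^α = 11.7 × (6.9400)^0.326 = 22.0023 m/s
ΔV = 22.0023 − 11.7 = 10.3023 m/s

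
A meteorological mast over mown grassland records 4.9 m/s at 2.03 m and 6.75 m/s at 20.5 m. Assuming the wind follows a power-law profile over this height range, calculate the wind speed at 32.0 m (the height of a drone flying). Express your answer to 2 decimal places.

First find α: α = ln(V₂/V₁)/ln(z₂/z₁) = ln(6.75/4.9)/ln(20.5/2.03) = 0.32031/2.31239 = 0.1385
Extrapolate from 20.5 m to 32.0 m: V₃ = 6.75 × (32.0/20.5)^0.1385 = 6.75 × 1.0636 = 7.1795 m/s

7.18 m/s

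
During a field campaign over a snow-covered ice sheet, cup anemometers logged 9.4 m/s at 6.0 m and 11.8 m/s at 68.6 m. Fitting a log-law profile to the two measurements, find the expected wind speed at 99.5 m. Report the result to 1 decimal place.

Log law: V ∝ ln(z/z₀). From the pair, with r = V₁/V₂ = 0.79661,
ln z₀ = (ln z₁ − r·ln z₂)/(1 − r) = (1.7918 − 0.79661×4.2283)/0.20339 = -7.7513 → z₀ = 0.0004302 m
V₃ = V₁ · ln(z₃/z₀)/ln(z₁/z₀) = 9.4 × 12.3515/9.5431 = 12.1663 m/s

12.2 m/s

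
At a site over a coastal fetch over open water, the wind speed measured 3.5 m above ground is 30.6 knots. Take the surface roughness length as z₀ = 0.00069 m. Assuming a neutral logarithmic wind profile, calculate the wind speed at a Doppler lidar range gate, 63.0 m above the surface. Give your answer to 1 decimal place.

41.0 knots

Log law: V(z) ∝ ln(z/z₀), so V₂/V₁ = ln(z₂/z₀) / ln(z₁/z₀).
ln(63.0/0.00069) = 11.4220, ln(3.5/0.00069) = 8.5316
V₂ = 30.6 × 11.4220/8.5316 = 30.6 × 1.3388 = 40.9668 knots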